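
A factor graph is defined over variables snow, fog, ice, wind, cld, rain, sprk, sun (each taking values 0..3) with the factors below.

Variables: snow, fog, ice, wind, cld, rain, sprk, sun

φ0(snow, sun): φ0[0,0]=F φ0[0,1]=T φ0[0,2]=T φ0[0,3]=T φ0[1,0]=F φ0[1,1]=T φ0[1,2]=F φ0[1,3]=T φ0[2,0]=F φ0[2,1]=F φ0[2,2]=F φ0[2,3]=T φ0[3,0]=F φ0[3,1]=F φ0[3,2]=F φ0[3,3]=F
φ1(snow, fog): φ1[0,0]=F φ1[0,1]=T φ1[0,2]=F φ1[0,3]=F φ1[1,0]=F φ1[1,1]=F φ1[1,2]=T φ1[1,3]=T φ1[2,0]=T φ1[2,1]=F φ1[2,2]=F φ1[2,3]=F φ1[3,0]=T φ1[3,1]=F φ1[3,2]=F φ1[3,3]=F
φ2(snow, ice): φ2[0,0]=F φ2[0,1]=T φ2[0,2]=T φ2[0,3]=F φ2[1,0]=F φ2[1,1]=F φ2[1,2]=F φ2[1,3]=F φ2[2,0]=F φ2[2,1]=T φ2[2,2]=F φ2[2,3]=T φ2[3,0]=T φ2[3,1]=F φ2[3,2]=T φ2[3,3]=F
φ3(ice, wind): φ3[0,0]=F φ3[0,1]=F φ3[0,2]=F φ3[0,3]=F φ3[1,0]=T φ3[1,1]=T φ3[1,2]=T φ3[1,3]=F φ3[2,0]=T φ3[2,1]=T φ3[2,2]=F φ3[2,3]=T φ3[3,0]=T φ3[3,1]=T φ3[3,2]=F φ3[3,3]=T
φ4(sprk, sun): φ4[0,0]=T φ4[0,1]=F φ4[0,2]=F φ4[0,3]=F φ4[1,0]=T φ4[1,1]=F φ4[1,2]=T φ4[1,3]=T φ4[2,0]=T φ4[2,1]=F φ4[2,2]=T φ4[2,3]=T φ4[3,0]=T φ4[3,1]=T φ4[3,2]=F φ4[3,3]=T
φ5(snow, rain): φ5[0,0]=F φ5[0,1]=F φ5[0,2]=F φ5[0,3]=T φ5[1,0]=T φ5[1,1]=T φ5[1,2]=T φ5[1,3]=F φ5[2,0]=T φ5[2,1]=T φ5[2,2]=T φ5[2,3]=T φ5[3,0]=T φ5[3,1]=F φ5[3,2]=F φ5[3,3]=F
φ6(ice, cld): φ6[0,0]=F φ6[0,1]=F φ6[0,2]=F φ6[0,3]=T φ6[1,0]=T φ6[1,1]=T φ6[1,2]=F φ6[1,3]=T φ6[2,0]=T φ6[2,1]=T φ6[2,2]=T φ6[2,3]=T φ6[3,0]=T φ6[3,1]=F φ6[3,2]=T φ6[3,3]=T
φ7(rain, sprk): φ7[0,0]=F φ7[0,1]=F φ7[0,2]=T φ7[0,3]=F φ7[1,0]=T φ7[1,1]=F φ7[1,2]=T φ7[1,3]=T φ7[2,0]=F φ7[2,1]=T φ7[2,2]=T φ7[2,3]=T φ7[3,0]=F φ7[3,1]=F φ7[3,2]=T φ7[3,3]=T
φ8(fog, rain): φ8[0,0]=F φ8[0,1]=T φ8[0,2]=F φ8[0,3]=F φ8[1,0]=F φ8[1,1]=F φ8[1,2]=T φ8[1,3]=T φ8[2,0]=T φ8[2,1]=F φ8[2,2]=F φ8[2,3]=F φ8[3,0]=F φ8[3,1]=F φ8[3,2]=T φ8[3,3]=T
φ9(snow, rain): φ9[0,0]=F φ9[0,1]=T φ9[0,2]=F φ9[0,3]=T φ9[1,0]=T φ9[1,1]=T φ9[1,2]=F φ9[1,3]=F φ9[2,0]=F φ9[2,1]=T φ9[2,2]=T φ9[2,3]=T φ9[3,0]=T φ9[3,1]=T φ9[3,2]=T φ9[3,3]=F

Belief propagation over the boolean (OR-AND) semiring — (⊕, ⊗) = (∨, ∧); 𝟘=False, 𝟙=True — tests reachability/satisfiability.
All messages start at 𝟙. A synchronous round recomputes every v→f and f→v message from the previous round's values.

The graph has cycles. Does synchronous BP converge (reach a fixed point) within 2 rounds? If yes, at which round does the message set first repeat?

NOT CONVERGED within 2 rounds

init: all messages = 𝟙 over 4 values
r1 m[φ0→snow] = [T, T, T, F]
r1 m[φ0→sun] = [F, T, T, T]
r1 m[φ1→snow] = [T, T, T, T]
r1 m[φ1→fog] = [T, T, T, T]
r1 m[φ2→snow] = [T, F, T, T]
r1 m[φ2→ice] = [T, T, T, T]
r1 m[φ3→ice] = [F, T, T, T]
r1 m[φ3→wind] = [T, T, T, T]
r1 m[φ4→sprk] = [T, T, T, T]
r1 m[φ4→sun] = [T, T, T, T]
r1 m[φ5→snow] = [T, T, T, T]
r1 m[φ5→rain] = [T, T, T, T]
r1 m[φ6→ice] = [T, T, T, T]
r1 m[φ6→cld] = [T, T, T, T]
r1 m[φ7→rain] = [T, T, T, T]
r1 m[φ7→sprk] = [T, T, T, T]
r1 m[φ8→fog] = [T, T, T, T]
r1 m[φ8→rain] = [T, T, T, T]
r1 m[φ9→snow] = [T, T, T, T]
r1 m[φ9→rain] = [T, T, T, T]
r1 m[snow→φ0] = [T, T, T, T]
r1 m[snow→φ1] = [T, T, T, T]
r1 m[snow→φ2] = [T, T, T, T]
r1 m[snow→φ5] = [T, T, T, T]
r1 m[snow→φ9] = [T, T, T, T]
r1 m[fog→φ1] = [T, T, T, T]
r1 m[fog→φ8] = [T, T, T, T]
r1 m[ice→φ2] = [T, T, T, T]
r1 m[ice→φ3] = [T, T, T, T]
r1 m[ice→φ6] = [T, T, T, T]
r1 m[wind→φ3] = [T, T, T, T]
r1 m[cld→φ6] = [T, T, T, T]
r1 m[rain→φ5] = [T, T, T, T]
r1 m[rain→φ7] = [T, T, T, T]
r1 m[rain→φ8] = [T, T, T, T]
r1 m[rain→φ9] = [T, T, T, T]
r1 m[sprk→φ4] = [T, T, T, T]
r1 m[sprk→φ7] = [T, T, T, T]
r1 m[sun→φ0] = [T, T, T, T]
r1 m[sun→φ4] = [T, T, T, T]
r2 m[φ0→snow] = [T, T, T, F]
r2 m[φ0→sun] = [F, T, T, T]
r2 m[φ1→snow] = [T, T, T, T]
r2 m[φ1→fog] = [T, T, T, T]
r2 m[φ2→snow] = [T, F, T, T]
r2 m[φ2→ice] = [T, T, T, T]
r2 m[φ3→ice] = [F, T, T, T]
r2 m[φ3→wind] = [T, T, T, T]
r2 m[φ4→sprk] = [T, T, T, T]
r2 m[φ4→sun] = [T, T, T, T]
r2 m[φ5→snow] = [T, T, T, T]
r2 m[φ5→rain] = [T, T, T, T]
r2 m[φ6→ice] = [T, T, T, T]
r2 m[φ6→cld] = [T, T, T, T]
r2 m[φ7→rain] = [T, T, T, T]
r2 m[φ7→sprk] = [T, T, T, T]
r2 m[φ8→fog] = [T, T, T, T]
r2 m[φ8→rain] = [T, T, T, T]
r2 m[φ9→snow] = [T, T, T, T]
r2 m[φ9→rain] = [T, T, T, T]
r2 m[snow→φ0] = [T, F, T, T]
r2 m[snow→φ1] = [T, F, T, F]
r2 m[snow→φ2] = [T, T, T, F]
r2 m[snow→φ5] = [T, F, T, F]
r2 m[snow→φ9] = [T, F, T, F]
r2 m[fog→φ1] = [T, T, T, T]
r2 m[fog→φ8] = [T, T, T, T]
r2 m[ice→φ2] = [F, T, T, T]
r2 m[ice→φ3] = [T, T, T, T]
r2 m[ice→φ6] = [F, T, T, T]
r2 m[wind→φ3] = [T, T, T, T]
r2 m[cld→φ6] = [T, T, T, T]
r2 m[rain→φ5] = [T, T, T, T]
r2 m[rain→φ7] = [T, T, T, T]
r2 m[rain→φ8] = [T, T, T, T]
r2 m[rain→φ9] = [T, T, T, T]
r2 m[sprk→φ4] = [T, T, T, T]
r2 m[sprk→φ7] = [T, T, T, T]
r2 m[sun→φ0] = [T, T, T, T]
r2 m[sun→φ4] = [F, T, T, T]
no fixed point within 2 rounds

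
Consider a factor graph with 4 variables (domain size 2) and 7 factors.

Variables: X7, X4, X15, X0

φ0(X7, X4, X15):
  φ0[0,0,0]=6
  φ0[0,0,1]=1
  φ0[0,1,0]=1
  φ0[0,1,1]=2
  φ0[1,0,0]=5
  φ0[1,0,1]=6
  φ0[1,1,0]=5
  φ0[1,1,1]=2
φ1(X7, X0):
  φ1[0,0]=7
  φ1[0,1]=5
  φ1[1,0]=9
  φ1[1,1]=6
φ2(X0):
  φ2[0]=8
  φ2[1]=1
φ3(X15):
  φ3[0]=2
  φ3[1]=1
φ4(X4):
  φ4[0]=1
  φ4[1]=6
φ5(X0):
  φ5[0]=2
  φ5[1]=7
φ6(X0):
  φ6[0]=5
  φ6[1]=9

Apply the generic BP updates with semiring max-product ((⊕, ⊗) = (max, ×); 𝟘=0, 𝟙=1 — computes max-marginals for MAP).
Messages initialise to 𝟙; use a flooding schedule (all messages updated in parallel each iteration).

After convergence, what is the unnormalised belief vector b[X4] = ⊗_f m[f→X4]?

init: all messages = 𝟙 over 2 values
r1 m[φ0→X7] = [6, 6]
r1 m[φ0→X4] = [6, 5]
r1 m[φ0→X15] = [6, 6]
r1 m[φ1→X7] = [7, 9]
r1 m[φ1→X0] = [9, 6]
r1 m[φ2→X0] = [8, 1]
r1 m[φ3→X15] = [2, 1]
r1 m[φ4→X4] = [1, 6]
r1 m[φ5→X0] = [2, 7]
r1 m[φ6→X0] = [5, 9]
r1 m[X7→φ0] = [1, 1]
r1 m[X7→φ1] = [1, 1]
r1 m[X4→φ0] = [1, 1]
r1 m[X4→φ4] = [1, 1]
r1 m[X15→φ0] = [1, 1]
r1 m[X15→φ3] = [1, 1]
r1 m[X0→φ1] = [1, 1]
r1 m[X0→φ2] = [1, 1]
r1 m[X0→φ5] = [1, 1]
r1 m[X0→φ6] = [1, 1]
r2 m[φ0→X7] = [6, 6]
r2 m[φ0→X4] = [6, 5]
r2 m[φ0→X15] = [6, 6]
r2 m[φ1→X7] = [7, 9]
r2 m[φ1→X0] = [9, 6]
r2 m[φ2→X0] = [8, 1]
r2 m[φ3→X15] = [2, 1]
r2 m[φ4→X4] = [1, 6]
r2 m[φ5→X0] = [2, 7]
r2 m[φ6→X0] = [5, 9]
r2 m[X7→φ0] = [7, 9]
r2 m[X7→φ1] = [6, 6]
r2 m[X4→φ0] = [1, 6]
r2 m[X4→φ4] = [6, 5]
r2 m[X15→φ0] = [2, 1]
r2 m[X15→φ3] = [6, 6]
r2 m[X0→φ1] = [80, 63]
r2 m[X0→φ2] = [90, 378]
r2 m[X0→φ5] = [360, 54]
r2 m[X0→φ6] = [144, 42]
r3 m[φ0→X7] = [12, 60]
r3 m[φ0→X4] = [90, 90]
r3 m[φ0→X15] = [270, 108]
r3 m[φ1→X7] = [560, 720]
r3 m[φ1→X0] = [54, 36]
r3 m[φ2→X0] = [8, 1]
r3 m[φ3→X15] = [2, 1]
r3 m[φ4→X4] = [1, 6]
r3 m[φ5→X0] = [2, 7]
r3 m[φ6→X0] = [5, 9]
r3 m[X7→φ0] = [7, 9]
r3 m[X7→φ1] = [6, 6]
r3 m[X4→φ0] = [1, 6]
r3 m[X4→φ4] = [6, 5]
r3 m[X15→φ0] = [2, 1]
r3 m[X15→φ3] = [6, 6]
r3 m[X0→φ1] = [80, 63]
r3 m[X0→φ2] = [90, 378]
r3 m[X0→φ5] = [360, 54]
r3 m[X0→φ6] = [144, 42]
r4 m[φ0→X7] = [12, 60]
r4 m[φ0→X4] = [90, 90]
r4 m[φ0→X15] = [270, 108]
r4 m[φ1→X7] = [560, 720]
r4 m[φ1→X0] = [54, 36]
r4 m[φ2→X0] = [8, 1]
r4 m[φ3→X15] = [2, 1]
r4 m[φ4→X4] = [1, 6]
r4 m[φ5→X0] = [2, 7]
r4 m[φ6→X0] = [5, 9]
r4 m[X7→φ0] = [560, 720]
r4 m[X7→φ1] = [12, 60]
r4 m[X4→φ0] = [1, 6]
r4 m[X4→φ4] = [90, 90]
r4 m[X15→φ0] = [2, 1]
r4 m[X15→φ3] = [270, 108]
r4 m[X0→φ1] = [80, 63]
r4 m[X0→φ2] = [540, 2268]
r4 m[X0→φ5] = [2160, 324]
r4 m[X0→φ6] = [864, 252]
r5 m[φ0→X7] = [12, 60]
r5 m[φ0→X4] = [7200, 7200]
r5 m[φ0→X15] = [21600, 8640]
r5 m[φ1→X7] = [560, 720]
r5 m[φ1→X0] = [540, 360]
r5 m[φ2→X0] = [8, 1]
r5 m[φ3→X15] = [2, 1]
r5 m[φ4→X4] = [1, 6]
r5 m[φ5→X0] = [2, 7]
r5 m[φ6→X0] = [5, 9]
r5 m[X7→φ0] = [560, 720]
r5 m[X7→φ1] = [12, 60]
r5 m[X4→φ0] = [1, 6]
r5 m[X4→φ4] = [90, 90]
r5 m[X15→φ0] = [2, 1]
r5 m[X15→φ3] = [270, 108]
r5 m[X0→φ1] = [80, 63]
r5 m[X0→φ2] = [540, 2268]
r5 m[X0→φ5] = [2160, 324]
r5 m[X0→φ6] = [864, 252]
r6 m[φ0→X7] = [12, 60]
r6 m[φ0→X4] = [7200, 7200]
r6 m[φ0→X15] = [21600, 8640]
r6 m[φ1→X7] = [560, 720]
r6 m[φ1→X0] = [540, 360]
r6 m[φ2→X0] = [8, 1]
r6 m[φ3→X15] = [2, 1]
r6 m[φ4→X4] = [1, 6]
r6 m[φ5→X0] = [2, 7]
r6 m[φ6→X0] = [5, 9]
r6 m[X7→φ0] = [560, 720]
r6 m[X7→φ1] = [12, 60]
r6 m[X4→φ0] = [1, 6]
r6 m[X4→φ4] = [7200, 7200]
r6 m[X15→φ0] = [2, 1]
r6 m[X15→φ3] = [21600, 8640]
r6 m[X0→φ1] = [80, 63]
r6 m[X0→φ2] = [5400, 22680]
r6 m[X0→φ5] = [21600, 3240]
r6 m[X0→φ6] = [8640, 2520]
r7 m[φ0→X7] = [12, 60]
r7 m[φ0→X4] = [7200, 7200]
r7 m[φ0→X15] = [21600, 8640]
r7 m[φ1→X7] = [560, 720]
r7 m[φ1→X0] = [540, 360]
r7 m[φ2→X0] = [8, 1]
r7 m[φ3→X15] = [2, 1]
r7 m[φ4→X4] = [1, 6]
r7 m[φ5→X0] = [2, 7]
r7 m[φ6→X0] = [5, 9]
r7 m[X7→φ0] = [560, 720]
r7 m[X7→φ1] = [12, 60]
r7 m[X4→φ0] = [1, 6]
r7 m[X4→φ4] = [7200, 7200]
r7 m[X15→φ0] = [2, 1]
r7 m[X15→φ3] = [21600, 8640]
r7 m[X0→φ1] = [80, 63]
r7 m[X0→φ2] = [5400, 22680]
r7 m[X0→φ5] = [21600, 3240]
r7 m[X0→φ6] = [8640, 2520]
fixed point reached at round 7
b[X4] = ⊗ incoming = [7200, 43200]

b[X4] = [7200, 43200]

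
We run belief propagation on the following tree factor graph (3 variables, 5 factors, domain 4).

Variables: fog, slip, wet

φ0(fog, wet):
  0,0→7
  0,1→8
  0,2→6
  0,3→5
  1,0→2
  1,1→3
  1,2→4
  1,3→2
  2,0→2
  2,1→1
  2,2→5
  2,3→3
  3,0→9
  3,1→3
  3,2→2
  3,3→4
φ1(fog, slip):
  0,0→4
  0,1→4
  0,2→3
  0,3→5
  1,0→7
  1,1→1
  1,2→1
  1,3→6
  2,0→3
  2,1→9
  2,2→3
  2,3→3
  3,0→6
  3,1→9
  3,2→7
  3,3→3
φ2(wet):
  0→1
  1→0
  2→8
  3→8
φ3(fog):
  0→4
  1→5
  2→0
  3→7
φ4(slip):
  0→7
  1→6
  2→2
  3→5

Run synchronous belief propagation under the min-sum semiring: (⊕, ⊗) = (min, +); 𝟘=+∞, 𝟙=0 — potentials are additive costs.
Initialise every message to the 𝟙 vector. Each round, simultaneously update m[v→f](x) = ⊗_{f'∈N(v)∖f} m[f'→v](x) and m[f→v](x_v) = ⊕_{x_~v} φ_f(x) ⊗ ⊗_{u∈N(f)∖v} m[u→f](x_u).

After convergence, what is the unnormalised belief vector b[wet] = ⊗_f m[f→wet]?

b[wet] = [8, 6, 18, 16]

init: all messages = 𝟙 over 4 values
r1 m[φ0→fog] = [5, 2, 1, 2]
r1 m[φ0→wet] = [2, 1, 2, 2]
r1 m[φ1→fog] = [3, 1, 3, 3]
r1 m[φ1→slip] = [3, 1, 1, 3]
r1 m[φ2→wet] = [1, 0, 8, 8]
r1 m[φ3→fog] = [4, 5, 0, 7]
r1 m[φ4→slip] = [7, 6, 2, 5]
r1 m[fog→φ0] = [0, 0, 0, 0]
r1 m[fog→φ1] = [0, 0, 0, 0]
r1 m[fog→φ3] = [0, 0, 0, 0]
r1 m[slip→φ1] = [0, 0, 0, 0]
r1 m[slip→φ4] = [0, 0, 0, 0]
r1 m[wet→φ0] = [0, 0, 0, 0]
r1 m[wet→φ2] = [0, 0, 0, 0]
r2 m[φ0→fog] = [5, 2, 1, 2]
r2 m[φ0→wet] = [2, 1, 2, 2]
r2 m[φ1→fog] = [3, 1, 3, 3]
r2 m[φ1→slip] = [3, 1, 1, 3]
r2 m[φ2→wet] = [1, 0, 8, 8]
r2 m[φ3→fog] = [4, 5, 0, 7]
r2 m[φ4→slip] = [7, 6, 2, 5]
r2 m[fog→φ0] = [7, 6, 3, 10]
r2 m[fog→φ1] = [9, 7, 1, 9]
r2 m[fog→φ3] = [8, 3, 4, 5]
r2 m[slip→φ1] = [7, 6, 2, 5]
r2 m[slip→φ4] = [3, 1, 1, 3]
r2 m[wet→φ0] = [1, 0, 8, 8]
r2 m[wet→φ2] = [2, 1, 2, 2]
r3 m[φ0→fog] = [8, 3, 1, 3]
r3 m[φ0→wet] = [5, 4, 8, 6]
r3 m[φ1→fog] = [5, 3, 5, 8]
r3 m[φ1→slip] = [4, 8, 4, 4]
r3 m[φ2→wet] = [1, 0, 8, 8]
r3 m[φ3→fog] = [4, 5, 0, 7]
r3 m[φ4→slip] = [7, 6, 2, 5]
r3 m[fog→φ0] = [7, 6, 3, 10]
r3 m[fog→φ1] = [9, 7, 1, 9]
r3 m[fog→φ3] = [8, 3, 4, 5]
r3 m[slip→φ1] = [7, 6, 2, 5]
r3 m[slip→φ4] = [3, 1, 1, 3]
r3 m[wet→φ0] = [1, 0, 8, 8]
r3 m[wet→φ2] = [2, 1, 2, 2]
r4 m[φ0→fog] = [8, 3, 1, 3]
r4 m[φ0→wet] = [5, 4, 8, 6]
r4 m[φ1→fog] = [5, 3, 5, 8]
r4 m[φ1→slip] = [4, 8, 4, 4]
r4 m[φ2→wet] = [1, 0, 8, 8]
r4 m[φ3→fog] = [4, 5, 0, 7]
r4 m[φ4→slip] = [7, 6, 2, 5]
r4 m[fog→φ0] = [9, 8, 5, 15]
r4 m[fog→φ1] = [12, 8, 1, 10]
r4 m[fog→φ3] = [13, 6, 6, 11]
r4 m[slip→φ1] = [7, 6, 2, 5]
r4 m[slip→φ4] = [4, 8, 4, 4]
r4 m[wet→φ0] = [1, 0, 8, 8]
r4 m[wet→φ2] = [5, 4, 8, 6]
r5 m[φ0→fog] = [8, 3, 1, 3]
r5 m[φ0→wet] = [7, 6, 10, 8]
r5 m[φ1→fog] = [5, 3, 5, 8]
r5 m[φ1→slip] = [4, 9, 4, 4]
r5 m[φ2→wet] = [1, 0, 8, 8]
r5 m[φ3→fog] = [4, 5, 0, 7]
r5 m[φ4→slip] = [7, 6, 2, 5]
r5 m[fog→φ0] = [9, 8, 5, 15]
r5 m[fog→φ1] = [12, 8, 1, 10]
r5 m[fog→φ3] = [13, 6, 6, 11]
r5 m[slip→φ1] = [7, 6, 2, 5]
r5 m[slip→φ4] = [4, 8, 4, 4]
r5 m[wet→φ0] = [1, 0, 8, 8]
r5 m[wet→φ2] = [5, 4, 8, 6]
r6 m[φ0→fog] = [8, 3, 1, 3]
r6 m[φ0→wet] = [7, 6, 10, 8]
r6 m[φ1→fog] = [5, 3, 5, 8]
r6 m[φ1→slip] = [4, 9, 4, 4]
r6 m[φ2→wet] = [1, 0, 8, 8]
r6 m[φ3→fog] = [4, 5, 0, 7]
r6 m[φ4→slip] = [7, 6, 2, 5]
r6 m[fog→φ0] = [9, 8, 5, 15]
r6 m[fog→φ1] = [12, 8, 1, 10]
r6 m[fog→φ3] = [13, 6, 6, 11]
r6 m[slip→φ1] = [7, 6, 2, 5]
r6 m[slip→φ4] = [4, 9, 4, 4]
r6 m[wet→φ0] = [1, 0, 8, 8]
r6 m[wet→φ2] = [7, 6, 10, 8]
r7 m[φ0→fog] = [8, 3, 1, 3]
r7 m[φ0→wet] = [7, 6, 10, 8]
r7 m[φ1→fog] = [5, 3, 5, 8]
r7 m[φ1→slip] = [4, 9, 4, 4]
r7 m[φ2→wet] = [1, 0, 8, 8]
r7 m[φ3→fog] = [4, 5, 0, 7]
r7 m[φ4→slip] = [7, 6, 2, 5]
r7 m[fog→φ0] = [9, 8, 5, 15]
r7 m[fog→φ1] = [12, 8, 1, 10]
r7 m[fog→φ3] = [13, 6, 6, 11]
r7 m[slip→φ1] = [7, 6, 2, 5]
r7 m[slip→φ4] = [4, 9, 4, 4]
r7 m[wet→φ0] = [1, 0, 8, 8]
r7 m[wet→φ2] = [7, 6, 10, 8]
fixed point reached at round 7
b[wet] = ⊗ incoming = [8, 6, 18, 16]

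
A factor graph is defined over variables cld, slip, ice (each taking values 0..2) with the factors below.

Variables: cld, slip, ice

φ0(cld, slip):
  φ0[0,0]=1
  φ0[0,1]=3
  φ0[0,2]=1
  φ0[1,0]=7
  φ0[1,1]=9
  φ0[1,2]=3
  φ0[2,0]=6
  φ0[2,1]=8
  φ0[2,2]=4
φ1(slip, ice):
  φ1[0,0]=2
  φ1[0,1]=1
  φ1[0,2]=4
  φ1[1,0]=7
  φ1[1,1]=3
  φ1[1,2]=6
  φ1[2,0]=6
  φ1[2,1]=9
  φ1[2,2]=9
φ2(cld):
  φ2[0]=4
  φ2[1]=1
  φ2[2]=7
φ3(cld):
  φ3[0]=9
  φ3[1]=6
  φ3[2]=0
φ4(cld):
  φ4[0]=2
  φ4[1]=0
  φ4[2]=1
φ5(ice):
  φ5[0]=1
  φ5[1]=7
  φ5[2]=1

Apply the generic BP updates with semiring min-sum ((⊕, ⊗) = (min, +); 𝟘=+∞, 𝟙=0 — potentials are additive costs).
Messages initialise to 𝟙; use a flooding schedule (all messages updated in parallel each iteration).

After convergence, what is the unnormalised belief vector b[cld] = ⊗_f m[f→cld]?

b[cld] = [19, 17, 17]

init: all messages = 𝟙 over 3 values
r1 m[φ0→cld] = [1, 3, 4]
r1 m[φ0→slip] = [1, 3, 1]
r1 m[φ1→slip] = [1, 3, 6]
r1 m[φ1→ice] = [2, 1, 4]
r1 m[φ2→cld] = [4, 1, 7]
r1 m[φ3→cld] = [9, 6, 0]
r1 m[φ4→cld] = [2, 0, 1]
r1 m[φ5→ice] = [1, 7, 1]
r1 m[cld→φ0] = [0, 0, 0]
r1 m[cld→φ2] = [0, 0, 0]
r1 m[cld→φ3] = [0, 0, 0]
r1 m[cld→φ4] = [0, 0, 0]
r1 m[slip→φ0] = [0, 0, 0]
r1 m[slip→φ1] = [0, 0, 0]
r1 m[ice→φ1] = [0, 0, 0]
r1 m[ice→φ5] = [0, 0, 0]
r2 m[φ0→cld] = [1, 3, 4]
r2 m[φ0→slip] = [1, 3, 1]
r2 m[φ1→slip] = [1, 3, 6]
r2 m[φ1→ice] = [2, 1, 4]
r2 m[φ2→cld] = [4, 1, 7]
r2 m[φ3→cld] = [9, 6, 0]
r2 m[φ4→cld] = [2, 0, 1]
r2 m[φ5→ice] = [1, 7, 1]
r2 m[cld→φ0] = [15, 7, 8]
r2 m[cld→φ2] = [12, 9, 5]
r2 m[cld→φ3] = [7, 4, 12]
r2 m[cld→φ4] = [14, 10, 11]
r2 m[slip→φ0] = [1, 3, 6]
r2 m[slip→φ1] = [1, 3, 1]
r2 m[ice→φ1] = [1, 7, 1]
r2 m[ice→φ5] = [2, 1, 4]
r3 m[φ0→cld] = [2, 8, 7]
r3 m[φ0→slip] = [14, 16, 10]
r3 m[φ1→slip] = [3, 7, 7]
r3 m[φ1→ice] = [3, 2, 5]
r3 m[φ2→cld] = [4, 1, 7]
r3 m[φ3→cld] = [9, 6, 0]
r3 m[φ4→cld] = [2, 0, 1]
r3 m[φ5→ice] = [1, 7, 1]
r3 m[cld→φ0] = [15, 7, 8]
r3 m[cld→φ2] = [12, 9, 5]
r3 m[cld→φ3] = [7, 4, 12]
r3 m[cld→φ4] = [14, 10, 11]
r3 m[slip→φ0] = [1, 3, 6]
r3 m[slip→φ1] = [1, 3, 1]
r3 m[ice→φ1] = [1, 7, 1]
r3 m[ice→φ5] = [2, 1, 4]
r4 m[φ0→cld] = [2, 8, 7]
r4 m[φ0→slip] = [14, 16, 10]
r4 m[φ1→slip] = [3, 7, 7]
r4 m[φ1→ice] = [3, 2, 5]
r4 m[φ2→cld] = [4, 1, 7]
r4 m[φ3→cld] = [9, 6, 0]
r4 m[φ4→cld] = [2, 0, 1]
r4 m[φ5→ice] = [1, 7, 1]
r4 m[cld→φ0] = [15, 7, 8]
r4 m[cld→φ2] = [13, 14, 8]
r4 m[cld→φ3] = [8, 9, 15]
r4 m[cld→φ4] = [15, 15, 14]
r4 m[slip→φ0] = [3, 7, 7]
r4 m[slip→φ1] = [14, 16, 10]
r4 m[ice→φ1] = [1, 7, 1]
r4 m[ice→φ5] = [3, 2, 5]
r5 m[φ0→cld] = [4, 10, 9]
r5 m[φ0→slip] = [14, 16, 10]
r5 m[φ1→slip] = [3, 7, 7]
r5 m[φ1→ice] = [16, 15, 18]
r5 m[φ2→cld] = [4, 1, 7]
r5 m[φ3→cld] = [9, 6, 0]
r5 m[φ4→cld] = [2, 0, 1]
r5 m[φ5→ice] = [1, 7, 1]
r5 m[cld→φ0] = [15, 7, 8]
r5 m[cld→φ2] = [13, 14, 8]
r5 m[cld→φ3] = [8, 9, 15]
r5 m[cld→φ4] = [15, 15, 14]
r5 m[slip→φ0] = [3, 7, 7]
r5 m[slip→φ1] = [14, 16, 10]
r5 m[ice→φ1] = [1, 7, 1]
r5 m[ice→φ5] = [3, 2, 5]
r6 m[φ0→cld] = [4, 10, 9]
r6 m[φ0→slip] = [14, 16, 10]
r6 m[φ1→slip] = [3, 7, 7]
r6 m[φ1→ice] = [16, 15, 18]
r6 m[φ2→cld] = [4, 1, 7]
r6 m[φ3→cld] = [9, 6, 0]
r6 m[φ4→cld] = [2, 0, 1]
r6 m[φ5→ice] = [1, 7, 1]
r6 m[cld→φ0] = [15, 7, 8]
r6 m[cld→φ2] = [15, 16, 10]
r6 m[cld→φ3] = [10, 11, 17]
r6 m[cld→φ4] = [17, 17, 16]
r6 m[slip→φ0] = [3, 7, 7]
r6 m[slip→φ1] = [14, 16, 10]
r6 m[ice→φ1] = [1, 7, 1]
r6 m[ice→φ5] = [16, 15, 18]
r7 m[φ0→cld] = [4, 10, 9]
r7 m[φ0→slip] = [14, 16, 10]
r7 m[φ1→slip] = [3, 7, 7]
r7 m[φ1→ice] = [16, 15, 18]
r7 m[φ2→cld] = [4, 1, 7]
r7 m[φ3→cld] = [9, 6, 0]
r7 m[φ4→cld] = [2, 0, 1]
r7 m[φ5→ice] = [1, 7, 1]
r7 m[cld→φ0] = [15, 7, 8]
r7 m[cld→φ2] = [15, 16, 10]
r7 m[cld→φ3] = [10, 11, 17]
r7 m[cld→φ4] = [17, 17, 16]
r7 m[slip→φ0] = [3, 7, 7]
r7 m[slip→φ1] = [14, 16, 10]
r7 m[ice→φ1] = [1, 7, 1]
r7 m[ice→φ5] = [16, 15, 18]
fixed point reached at round 7
b[cld] = ⊗ incoming = [19, 17, 17]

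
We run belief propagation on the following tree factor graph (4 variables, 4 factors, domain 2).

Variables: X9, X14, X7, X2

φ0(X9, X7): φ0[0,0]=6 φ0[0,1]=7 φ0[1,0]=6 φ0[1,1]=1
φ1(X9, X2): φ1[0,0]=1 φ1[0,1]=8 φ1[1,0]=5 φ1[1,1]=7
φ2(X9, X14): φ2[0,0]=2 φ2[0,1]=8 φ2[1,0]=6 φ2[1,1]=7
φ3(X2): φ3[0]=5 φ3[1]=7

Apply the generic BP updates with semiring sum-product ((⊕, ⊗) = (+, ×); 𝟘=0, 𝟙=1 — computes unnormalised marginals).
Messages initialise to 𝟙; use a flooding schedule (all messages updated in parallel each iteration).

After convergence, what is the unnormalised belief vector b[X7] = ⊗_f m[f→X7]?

b[X7] = [9432, 5232]

init: all messages = 𝟙 over 2 values
r1 m[φ0→X9] = [13, 7]
r1 m[φ0→X7] = [12, 8]
r1 m[φ1→X9] = [9, 12]
r1 m[φ1→X2] = [6, 15]
r1 m[φ2→X9] = [10, 13]
r1 m[φ2→X14] = [8, 15]
r1 m[φ3→X2] = [5, 7]
r1 m[X9→φ0] = [1, 1]
r1 m[X9→φ1] = [1, 1]
r1 m[X9→φ2] = [1, 1]
r1 m[X14→φ2] = [1, 1]
r1 m[X7→φ0] = [1, 1]
r1 m[X2→φ1] = [1, 1]
r1 m[X2→φ3] = [1, 1]
r2 m[φ0→X9] = [13, 7]
r2 m[φ0→X7] = [12, 8]
r2 m[φ1→X9] = [9, 12]
r2 m[φ1→X2] = [6, 15]
r2 m[φ2→X9] = [10, 13]
r2 m[φ2→X14] = [8, 15]
r2 m[φ3→X2] = [5, 7]
r2 m[X9→φ0] = [90, 156]
r2 m[X9→φ1] = [130, 91]
r2 m[X9→φ2] = [117, 84]
r2 m[X14→φ2] = [1, 1]
r2 m[X7→φ0] = [1, 1]
r2 m[X2→φ1] = [5, 7]
r2 m[X2→φ3] = [6, 15]
r3 m[φ0→X9] = [13, 7]
r3 m[φ0→X7] = [1476, 786]
r3 m[φ1→X9] = [61, 74]
r3 m[φ1→X2] = [585, 1677]
r3 m[φ2→X9] = [10, 13]
r3 m[φ2→X14] = [738, 1524]
r3 m[φ3→X2] = [5, 7]
r3 m[X9→φ0] = [90, 156]
r3 m[X9→φ1] = [130, 91]
r3 m[X9→φ2] = [117, 84]
r3 m[X14→φ2] = [1, 1]
r3 m[X7→φ0] = [1, 1]
r3 m[X2→φ1] = [5, 7]
r3 m[X2→φ3] = [6, 15]
r4 m[φ0→X9] = [13, 7]
r4 m[φ0→X7] = [1476, 786]
r4 m[φ1→X9] = [61, 74]
r4 m[φ1→X2] = [585, 1677]
r4 m[φ2→X9] = [10, 13]
r4 m[φ2→X14] = [738, 1524]
r4 m[φ3→X2] = [5, 7]
r4 m[X9→φ0] = [610, 962]
r4 m[X9→φ1] = [130, 91]
r4 m[X9→φ2] = [793, 518]
r4 m[X14→φ2] = [1, 1]
r4 m[X7→φ0] = [1, 1]
r4 m[X2→φ1] = [5, 7]
r4 m[X2→φ3] = [585, 1677]
r5 m[φ0→X9] = [13, 7]
r5 m[φ0→X7] = [9432, 5232]
r5 m[φ1→X9] = [61, 74]
r5 m[φ1→X2] = [585, 1677]
r5 m[φ2→X9] = [10, 13]
r5 m[φ2→X14] = [4694, 9970]
r5 m[φ3→X2] = [5, 7]
r5 m[X9→φ0] = [610, 962]
r5 m[X9→φ1] = [130, 91]
r5 m[X9→φ2] = [793, 518]
r5 m[X14→φ2] = [1, 1]
r5 m[X7→φ0] = [1, 1]
r5 m[X2→φ1] = [5, 7]
r5 m[X2→φ3] = [585, 1677]
r6 m[φ0→X9] = [13, 7]
r6 m[φ0→X7] = [9432, 5232]
r6 m[φ1→X9] = [61, 74]
r6 m[φ1→X2] = [585, 1677]
r6 m[φ2→X9] = [10, 13]
r6 m[φ2→X14] = [4694, 9970]
r6 m[φ3→X2] = [5, 7]
r6 m[X9→φ0] = [610, 962]
r6 m[X9→φ1] = [130, 91]
r6 m[X9→φ2] = [793, 518]
r6 m[X14→φ2] = [1, 1]
r6 m[X7→φ0] = [1, 1]
r6 m[X2→φ1] = [5, 7]
r6 m[X2→φ3] = [585, 1677]
fixed point reached at round 6
b[X7] = ⊗ incoming = [9432, 5232]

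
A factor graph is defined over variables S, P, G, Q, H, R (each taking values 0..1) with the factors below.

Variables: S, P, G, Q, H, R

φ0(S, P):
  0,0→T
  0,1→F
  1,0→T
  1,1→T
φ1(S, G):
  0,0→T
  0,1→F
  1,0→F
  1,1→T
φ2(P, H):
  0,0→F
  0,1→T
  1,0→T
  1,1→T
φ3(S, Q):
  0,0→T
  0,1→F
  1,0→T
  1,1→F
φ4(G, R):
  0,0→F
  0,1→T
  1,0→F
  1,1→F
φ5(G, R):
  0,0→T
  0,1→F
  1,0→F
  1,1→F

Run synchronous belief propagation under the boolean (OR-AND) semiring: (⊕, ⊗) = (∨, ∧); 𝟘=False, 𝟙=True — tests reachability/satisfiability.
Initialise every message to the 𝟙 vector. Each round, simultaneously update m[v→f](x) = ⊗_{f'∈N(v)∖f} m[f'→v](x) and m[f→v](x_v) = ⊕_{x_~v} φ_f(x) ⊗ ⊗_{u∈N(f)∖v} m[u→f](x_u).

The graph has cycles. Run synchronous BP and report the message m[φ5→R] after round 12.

init: all messages = 𝟙 over 2 values
r1 m[φ0→S] = [T, T]
r1 m[φ0→P] = [T, T]
r1 m[φ1→S] = [T, T]
r1 m[φ1→G] = [T, T]
r1 m[φ2→P] = [T, T]
r1 m[φ2→H] = [T, T]
r1 m[φ3→S] = [T, T]
r1 m[φ3→Q] = [T, F]
r1 m[φ4→G] = [T, F]
r1 m[φ4→R] = [F, T]
r1 m[φ5→G] = [T, F]
r1 m[φ5→R] = [T, F]
r1 m[S→φ0] = [T, T]
r1 m[S→φ1] = [T, T]
r1 m[S→φ3] = [T, T]
r1 m[P→φ0] = [T, T]
r1 m[P→φ2] = [T, T]
r1 m[G→φ1] = [T, T]
r1 m[G→φ4] = [T, T]
r1 m[G→φ5] = [T, T]
r1 m[Q→φ3] = [T, T]
r1 m[H→φ2] = [T, T]
r1 m[R→φ4] = [T, T]
r1 m[R→φ5] = [T, T]
r2 m[φ0→S] = [T, T]
r2 m[φ0→P] = [T, T]
r2 m[φ1→S] = [T, T]
r2 m[φ1→G] = [T, T]
r2 m[φ2→P] = [T, T]
r2 m[φ2→H] = [T, T]
r2 m[φ3→S] = [T, T]
r2 m[φ3→Q] = [T, F]
r2 m[φ4→G] = [T, F]
r2 m[φ4→R] = [F, T]
r2 m[φ5→G] = [T, F]
r2 m[φ5→R] = [T, F]
r2 m[S→φ0] = [T, T]
r2 m[S→φ1] = [T, T]
r2 m[S→φ3] = [T, T]
r2 m[P→φ0] = [T, T]
r2 m[P→φ2] = [T, T]
r2 m[G→φ1] = [T, F]
r2 m[G→φ4] = [T, F]
r2 m[G→φ5] = [T, F]
r2 m[Q→φ3] = [T, T]
r2 m[H→φ2] = [T, T]
r2 m[R→φ4] = [T, F]
r2 m[R→φ5] = [F, T]
r3 m[φ0→S] = [T, T]
r3 m[φ0→P] = [T, T]
r3 m[φ1→S] = [T, F]
r3 m[φ1→G] = [T, T]
r3 m[φ2→P] = [T, T]
r3 m[φ2→H] = [T, T]
r3 m[φ3→S] = [T, T]
r3 m[φ3→Q] = [T, F]
r3 m[φ4→G] = [F, F]
r3 m[φ4→R] = [F, T]
r3 m[φ5→G] = [F, F]
r3 m[φ5→R] = [T, F]
r3 m[S→φ0] = [T, T]
r3 m[S→φ1] = [T, T]
r3 m[S→φ3] = [T, T]
r3 m[P→φ0] = [T, T]
r3 m[P→φ2] = [T, T]
r3 m[G→φ1] = [T, F]
r3 m[G→φ4] = [T, F]
r3 m[G→φ5] = [T, F]
r3 m[Q→φ3] = [T, T]
r3 m[H→φ2] = [T, T]
r3 m[R→φ4] = [T, F]
r3 m[R→φ5] = [F, T]
r4 m[φ0→S] = [T, T]
r4 m[φ0→P] = [T, T]
r4 m[φ1→S] = [T, F]
r4 m[φ1→G] = [T, T]
r4 m[φ2→P] = [T, T]
r4 m[φ2→H] = [T, T]
r4 m[φ3→S] = [T, T]
r4 m[φ3→Q] = [T, F]
r4 m[φ4→G] = [F, F]
r4 m[φ4→R] = [F, T]
r4 m[φ5→G] = [F, F]
r4 m[φ5→R] = [T, F]
r4 m[S→φ0] = [T, F]
r4 m[S→φ1] = [T, T]
r4 m[S→φ3] = [T, F]
r4 m[P→φ0] = [T, T]
r4 m[P→φ2] = [T, T]
r4 m[G→φ1] = [F, F]
r4 m[G→φ4] = [F, F]
r4 m[G→φ5] = [F, F]
r4 m[Q→φ3] = [T, T]
r4 m[H→φ2] = [T, T]
r4 m[R→φ4] = [T, F]
r4 m[R→φ5] = [F, T]
r5 m[φ0→S] = [T, T]
r5 m[φ0→P] = [T, F]
r5 m[φ1→S] = [F, F]
r5 m[φ1→G] = [T, T]
r5 m[φ2→P] = [T, T]
r5 m[φ2→H] = [T, T]
r5 m[φ3→S] = [T, T]
r5 m[φ3→Q] = [T, F]
r5 m[φ4→G] = [F, F]
r5 m[φ4→R] = [F, F]
r5 m[φ5→G] = [F, F]
r5 m[φ5→R] = [F, F]
r5 m[S→φ0] = [T, F]
r5 m[S→φ1] = [T, T]
r5 m[S→φ3] = [T, F]
r5 m[P→φ0] = [T, T]
r5 m[P→φ2] = [T, T]
r5 m[G→φ1] = [F, F]
r5 m[G→φ4] = [F, F]
r5 m[G→φ5] = [F, F]
r5 m[Q→φ3] = [T, T]
r5 m[H→φ2] = [T, T]
r5 m[R→φ4] = [T, F]
r5 m[R→φ5] = [F, T]
r6 m[φ0→S] = [T, T]
r6 m[φ0→P] = [T, F]
r6 m[φ1→S] = [F, F]
r6 m[φ1→G] = [T, T]
r6 m[φ2→P] = [T, T]
r6 m[φ2→H] = [T, T]
r6 m[φ3→S] = [T, T]
r6 m[φ3→Q] = [T, F]
r6 m[φ4→G] = [F, F]
r6 m[φ4→R] = [F, F]
r6 m[φ5→G] = [F, F]
r6 m[φ5→R] = [F, F]
r6 m[S→φ0] = [F, F]
r6 m[S→φ1] = [T, T]
r6 m[S→φ3] = [F, F]
r6 m[P→φ0] = [T, T]
r6 m[P→φ2] = [T, F]
r6 m[G→φ1] = [F, F]
r6 m[G→φ4] = [F, F]
r6 m[G→φ5] = [F, F]
r6 m[Q→φ3] = [T, T]
r6 m[H→φ2] = [T, T]
r6 m[R→φ4] = [F, F]
r6 m[R→φ5] = [F, F]
r7 m[φ0→S] = [T, T]
r7 m[φ0→P] = [F, F]
r7 m[φ1→S] = [F, F]
r7 m[φ1→G] = [T, T]
r7 m[φ2→P] = [T, T]
r7 m[φ2→H] = [F, T]
r7 m[φ3→S] = [T, T]
r7 m[φ3→Q] = [F, F]
r7 m[φ4→G] = [F, F]
r7 m[φ4→R] = [F, F]
r7 m[φ5→G] = [F, F]
r7 m[φ5→R] = [F, F]
r7 m[S→φ0] = [F, F]
r7 m[S→φ1] = [T, T]
r7 m[S→φ3] = [F, F]
r7 m[P→φ0] = [T, T]
r7 m[P→φ2] = [T, F]
r7 m[G→φ1] = [F, F]
r7 m[G→φ4] = [F, F]
r7 m[G→φ5] = [F, F]
r7 m[Q→φ3] = [T, T]
r7 m[H→φ2] = [T, T]
r7 m[R→φ4] = [F, F]
r7 m[R→φ5] = [F, F]
r8 m[φ0→S] = [T, T]
r8 m[φ0→P] = [F, F]
r8 m[φ1→S] = [F, F]
r8 m[φ1→G] = [T, T]
r8 m[φ2→P] = [T, T]
r8 m[φ2→H] = [F, T]
r8 m[φ3→S] = [T, T]
r8 m[φ3→Q] = [F, F]
r8 m[φ4→G] = [F, F]
r8 m[φ4→R] = [F, F]
r8 m[φ5→G] = [F, F]
r8 m[φ5→R] = [F, F]
r8 m[S→φ0] = [F, F]
r8 m[S→φ1] = [T, T]
r8 m[S→φ3] = [F, F]
r8 m[P→φ0] = [T, T]
r8 m[P→φ2] = [F, F]
r8 m[G→φ1] = [F, F]
r8 m[G→φ4] = [F, F]
r8 m[G→φ5] = [F, F]
r8 m[Q→φ3] = [T, T]
r8 m[H→φ2] = [T, T]
r8 m[R→φ4] = [F, F]
r8 m[R→φ5] = [F, F]
r9 m[φ0→S] = [T, T]
r9 m[φ0→P] = [F, F]
r9 m[φ1→S] = [F, F]
r9 m[φ1→G] = [T, T]
r9 m[φ2→P] = [T, T]
r9 m[φ2→H] = [F, F]
r9 m[φ3→S] = [T, T]
r9 m[φ3→Q] = [F, F]
r9 m[φ4→G] = [F, F]
r9 m[φ4→R] = [F, F]
r9 m[φ5→G] = [F, F]
r9 m[φ5→R] = [F, F]
r9 m[S→φ0] = [F, F]
r9 m[S→φ1] = [T, T]
r9 m[S→φ3] = [F, F]
r9 m[P→φ0] = [T, T]
r9 m[P→φ2] = [F, F]
r9 m[G→φ1] = [F, F]
r9 m[G→φ4] = [F, F]
r9 m[G→φ5] = [F, F]
r9 m[Q→φ3] = [T, T]
r9 m[H→φ2] = [T, T]
r9 m[R→φ4] = [F, F]
r9 m[R→φ5] = [F, F]
r10 m[φ0→S] = [T, T]
r10 m[φ0→P] = [F, F]
r10 m[φ1→S] = [F, F]
r10 m[φ1→G] = [T, T]
r10 m[φ2→P] = [T, T]
r10 m[φ2→H] = [F, F]
r10 m[φ3→S] = [T, T]
r10 m[φ3→Q] = [F, F]
r10 m[φ4→G] = [F, F]
r10 m[φ4→R] = [F, F]
r10 m[φ5→G] = [F, F]
r10 m[φ5→R] = [F, F]
r10 m[S→φ0] = [F, F]
r10 m[S→φ1] = [T, T]
r10 m[S→φ3] = [F, F]
r10 m[P→φ0] = [T, T]
r10 m[P→φ2] = [F, F]
r10 m[G→φ1] = [F, F]
r10 m[G→φ4] = [F, F]
r10 m[G→φ5] = [F, F]
r10 m[Q→φ3] = [T, T]
r10 m[H→φ2] = [T, T]
r10 m[R→φ4] = [F, F]
r10 m[R→φ5] = [F, F]
r11 m[φ0→S] = [T, T]
r11 m[φ0→P] = [F, F]
r11 m[φ1→S] = [F, F]
r11 m[φ1→G] = [T, T]
r11 m[φ2→P] = [T, T]
r11 m[φ2→H] = [F, F]
r11 m[φ3→S] = [T, T]
r11 m[φ3→Q] = [F, F]
r11 m[φ4→G] = [F, F]
r11 m[φ4→R] = [F, F]
r11 m[φ5→G] = [F, F]
r11 m[φ5→R] = [F, F]
r11 m[S→φ0] = [F, F]
r11 m[S→φ1] = [T, T]
r11 m[S→φ3] = [F, F]
r11 m[P→φ0] = [T, T]
r11 m[P→φ2] = [F, F]
r11 m[G→φ1] = [F, F]
r11 m[G→φ4] = [F, F]
r11 m[G→φ5] = [F, F]
r11 m[Q→φ3] = [T, T]
r11 m[H→φ2] = [T, T]
r11 m[R→φ4] = [F, F]
r11 m[R→φ5] = [F, F]
r12 m[φ0→S] = [T, T]
r12 m[φ0→P] = [F, F]
r12 m[φ1→S] = [F, F]
r12 m[φ1→G] = [T, T]
r12 m[φ2→P] = [T, T]
r12 m[φ2→H] = [F, F]
r12 m[φ3→S] = [T, T]
r12 m[φ3→Q] = [F, F]
r12 m[φ4→G] = [F, F]
r12 m[φ4→R] = [F, F]
r12 m[φ5→G] = [F, F]
r12 m[φ5→R] = [F, F]
r12 m[S→φ0] = [F, F]
r12 m[S→φ1] = [T, T]
r12 m[S→φ3] = [F, F]
r12 m[P→φ0] = [T, T]
r12 m[P→φ2] = [F, F]
r12 m[G→φ1] = [F, F]
r12 m[G→φ4] = [F, F]
r12 m[G→φ5] = [F, F]
r12 m[Q→φ3] = [T, T]
r12 m[H→φ2] = [T, T]
r12 m[R→φ4] = [F, F]
r12 m[R→φ5] = [F, F]
fixed point reached at round 10

message @ round 12 = [F, F]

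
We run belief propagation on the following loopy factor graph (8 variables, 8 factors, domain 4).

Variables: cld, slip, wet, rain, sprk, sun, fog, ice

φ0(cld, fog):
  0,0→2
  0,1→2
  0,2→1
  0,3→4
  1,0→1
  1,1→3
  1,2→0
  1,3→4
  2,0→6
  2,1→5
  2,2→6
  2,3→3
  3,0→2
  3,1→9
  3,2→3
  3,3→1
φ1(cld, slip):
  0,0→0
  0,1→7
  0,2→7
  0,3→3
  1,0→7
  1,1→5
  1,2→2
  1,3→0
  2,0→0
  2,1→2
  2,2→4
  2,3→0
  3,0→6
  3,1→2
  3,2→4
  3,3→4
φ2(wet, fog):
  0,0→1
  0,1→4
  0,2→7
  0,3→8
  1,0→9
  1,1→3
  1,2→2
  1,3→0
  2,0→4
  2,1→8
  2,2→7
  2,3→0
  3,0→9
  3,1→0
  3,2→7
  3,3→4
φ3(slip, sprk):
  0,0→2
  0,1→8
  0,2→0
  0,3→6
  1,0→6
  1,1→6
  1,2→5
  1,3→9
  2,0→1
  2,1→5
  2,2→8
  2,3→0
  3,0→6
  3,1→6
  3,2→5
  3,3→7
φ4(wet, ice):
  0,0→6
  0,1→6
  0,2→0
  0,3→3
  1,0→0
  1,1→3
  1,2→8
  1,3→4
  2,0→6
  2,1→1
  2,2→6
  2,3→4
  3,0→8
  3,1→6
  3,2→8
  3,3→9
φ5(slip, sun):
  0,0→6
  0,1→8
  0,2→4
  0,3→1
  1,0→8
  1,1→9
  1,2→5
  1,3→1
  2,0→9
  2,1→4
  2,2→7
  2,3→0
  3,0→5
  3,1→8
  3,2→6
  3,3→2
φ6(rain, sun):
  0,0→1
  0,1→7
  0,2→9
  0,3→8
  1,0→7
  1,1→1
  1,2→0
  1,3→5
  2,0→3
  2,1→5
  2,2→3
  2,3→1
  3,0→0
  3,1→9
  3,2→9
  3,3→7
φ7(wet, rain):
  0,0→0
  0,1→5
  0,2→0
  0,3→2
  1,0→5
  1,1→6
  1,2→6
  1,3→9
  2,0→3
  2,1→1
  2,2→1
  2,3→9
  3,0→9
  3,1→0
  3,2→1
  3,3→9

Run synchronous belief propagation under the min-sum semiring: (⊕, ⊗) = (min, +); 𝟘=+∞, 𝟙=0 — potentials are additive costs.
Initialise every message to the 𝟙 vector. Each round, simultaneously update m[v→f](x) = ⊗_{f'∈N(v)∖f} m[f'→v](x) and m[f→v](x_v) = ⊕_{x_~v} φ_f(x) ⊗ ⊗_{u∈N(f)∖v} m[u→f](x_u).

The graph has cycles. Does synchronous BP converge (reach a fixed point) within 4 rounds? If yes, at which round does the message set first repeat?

NOT CONVERGED within 4 rounds

init: all messages = 𝟙 over 4 values
r1 m[φ0→cld] = [1, 0, 3, 1]
r1 m[φ0→fog] = [1, 2, 0, 1]
r1 m[φ1→cld] = [0, 0, 0, 2]
r1 m[φ1→slip] = [0, 2, 2, 0]
r1 m[φ2→wet] = [1, 0, 0, 0]
r1 m[φ2→fog] = [1, 0, 2, 0]
r1 m[φ3→slip] = [0, 5, 0, 5]
r1 m[φ3→sprk] = [1, 5, 0, 0]
r1 m[φ4→wet] = [0, 0, 1, 6]
r1 m[φ4→ice] = [0, 1, 0, 3]
r1 m[φ5→slip] = [1, 1, 0, 2]
r1 m[φ5→sun] = [5, 4, 4, 0]
r1 m[φ6→rain] = [1, 0, 1, 0]
r1 m[φ6→sun] = [0, 1, 0, 1]
r1 m[φ7→wet] = [0, 5, 1, 0]
r1 m[φ7→rain] = [0, 0, 0, 2]
r1 m[cld→φ0] = [0, 0, 0, 0]
r1 m[cld→φ1] = [0, 0, 0, 0]
r1 m[slip→φ1] = [0, 0, 0, 0]
r1 m[slip→φ3] = [0, 0, 0, 0]
r1 m[slip→φ5] = [0, 0, 0, 0]
r1 m[wet→φ2] = [0, 0, 0, 0]
r1 m[wet→φ4] = [0, 0, 0, 0]
r1 m[wet→φ7] = [0, 0, 0, 0]
r1 m[rain→φ6] = [0, 0, 0, 0]
r1 m[rain→φ7] = [0, 0, 0, 0]
r1 m[sprk→φ3] = [0, 0, 0, 0]
r1 m[sun→φ5] = [0, 0, 0, 0]
r1 m[sun→φ6] = [0, 0, 0, 0]
r1 m[fog→φ0] = [0, 0, 0, 0]
r1 m[fog→φ2] = [0, 0, 0, 0]
r1 m[ice→φ4] = [0, 0, 0, 0]
r2 m[φ0→cld] = [1, 0, 3, 1]
r2 m[φ0→fog] = [1, 2, 0, 1]
r2 m[φ1→cld] = [0, 0, 0, 2]
r2 m[φ1→slip] = [0, 2, 2, 0]
r2 m[φ2→wet] = [1, 0, 0, 0]
r2 m[φ2→fog] = [1, 0, 2, 0]
r2 m[φ3→slip] = [0, 5, 0, 5]
r2 m[φ3→sprk] = [1, 5, 0, 0]
r2 m[φ4→wet] = [0, 0, 1, 6]
r2 m[φ4→ice] = [0, 1, 0, 3]
r2 m[φ5→slip] = [1, 1, 0, 2]
r2 m[φ5→sun] = [5, 4, 4, 0]
r2 m[φ6→rain] = [1, 0, 1, 0]
r2 m[φ6→sun] = [0, 1, 0, 1]
r2 m[φ7→wet] = [0, 5, 1, 0]
r2 m[φ7→rain] = [0, 0, 0, 2]
r2 m[cld→φ0] = [0, 0, 0, 2]
r2 m[cld→φ1] = [1, 0, 3, 1]
r2 m[slip→φ1] = [1, 6, 0, 7]
r2 m[slip→φ3] = [1, 3, 2, 2]
r2 m[slip→φ5] = [0, 7, 2, 5]
r2 m[wet→φ2] = [0, 5, 2, 6]
r2 m[wet→φ4] = [1, 5, 1, 0]
r2 m[wet→φ7] = [1, 0, 1, 6]
r2 m[rain→φ6] = [0, 0, 0, 2]
r2 m[rain→φ7] = [1, 0, 1, 0]
r2 m[sprk→φ3] = [0, 0, 0, 0]
r2 m[sun→φ5] = [0, 1, 0, 1]
r2 m[sun→φ6] = [5, 4, 4, 0]
r2 m[fog→φ0] = [1, 0, 2, 0]
r2 m[fog→φ2] = [1, 2, 0, 1]
r2 m[ice→φ4] = [0, 0, 0, 0]
r3 m[φ0→cld] = [2, 2, 3, 1]
r3 m[φ0→fog] = [1, 2, 0, 3]
r3 m[φ1→cld] = [1, 2, 1, 4]
r3 m[φ1→slip] = [1, 3, 2, 0]
r3 m[φ2→wet] = [2, 1, 1, 2]
r3 m[φ2→fog] = [1, 4, 7, 2]
r3 m[φ3→slip] = [0, 5, 0, 5]
r3 m[φ3→sprk] = [3, 7, 1, 2]
r3 m[φ4→wet] = [0, 0, 1, 6]
r3 m[φ4→ice] = [5, 2, 1, 4]
r3 m[φ5→slip] = [2, 2, 1, 3]
r3 m[φ5→sun] = [6, 6, 4, 1]
r3 m[φ6→rain] = [6, 4, 1, 5]
r3 m[φ6→sun] = [1, 1, 0, 1]
r3 m[φ7→wet] = [1, 6, 1, 0]
r3 m[φ7→rain] = [1, 2, 1, 3]
r3 m[cld→φ0] = [0, 0, 0, 2]
r3 m[cld→φ1] = [1, 0, 3, 1]
r3 m[slip→φ1] = [1, 6, 0, 7]
r3 m[slip→φ3] = [1, 3, 2, 2]
r3 m[slip→φ5] = [0, 7, 2, 5]
r3 m[wet→φ2] = [0, 5, 2, 6]
r3 m[wet→φ4] = [1, 5, 1, 0]
r3 m[wet→φ7] = [1, 0, 1, 6]
r3 m[rain→φ6] = [0, 0, 0, 2]
r3 m[rain→φ7] = [1, 0, 1, 0]
r3 m[sprk→φ3] = [0, 0, 0, 0]
r3 m[sun→φ5] = [0, 1, 0, 1]
r3 m[sun→φ6] = [5, 4, 4, 0]
r3 m[fog→φ0] = [1, 0, 2, 0]
r3 m[fog→φ2] = [1, 2, 0, 1]
r3 m[ice→φ4] = [0, 0, 0, 0]
r4 m[φ0→cld] = [2, 2, 3, 1]
r4 m[φ0→fog] = [1, 2, 0, 3]
r4 m[φ1→cld] = [1, 2, 1, 4]
r4 m[φ1→slip] = [1, 3, 2, 0]
r4 m[φ2→wet] = [2, 1, 1, 2]
r4 m[φ2→fog] = [1, 4, 7, 2]
r4 m[φ3→slip] = [0, 5, 0, 5]
r4 m[φ3→sprk] = [3, 7, 1, 2]
r4 m[φ4→wet] = [0, 0, 1, 6]
r4 m[φ4→ice] = [5, 2, 1, 4]
r4 m[φ5→slip] = [2, 2, 1, 3]
r4 m[φ5→sun] = [6, 6, 4, 1]
r4 m[φ6→rain] = [6, 4, 1, 5]
r4 m[φ6→sun] = [1, 1, 0, 1]
r4 m[φ7→wet] = [1, 6, 1, 0]
r4 m[φ7→rain] = [1, 2, 1, 3]
r4 m[cld→φ0] = [1, 2, 1, 4]
r4 m[cld→φ1] = [2, 2, 3, 1]
r4 m[slip→φ1] = [2, 7, 1, 8]
r4 m[slip→φ3] = [3, 5, 3, 3]
r4 m[slip→φ5] = [1, 8, 2, 5]
r4 m[wet→φ2] = [1, 6, 2, 6]
r4 m[wet→φ4] = [3, 7, 2, 2]
r4 m[wet→φ7] = [2, 1, 2, 8]
r4 m[rain→φ6] = [1, 2, 1, 3]
r4 m[rain→φ7] = [6, 4, 1, 5]
r4 m[sprk→φ3] = [0, 0, 0, 0]
r4 m[sun→φ5] = [1, 1, 0, 1]
r4 m[sun→φ6] = [6, 6, 4, 1]
r4 m[fog→φ0] = [1, 4, 7, 2]
r4 m[fog→φ2] = [1, 2, 0, 3]
r4 m[ice→φ4] = [0, 0, 0, 0]
no fixed point within 4 rounds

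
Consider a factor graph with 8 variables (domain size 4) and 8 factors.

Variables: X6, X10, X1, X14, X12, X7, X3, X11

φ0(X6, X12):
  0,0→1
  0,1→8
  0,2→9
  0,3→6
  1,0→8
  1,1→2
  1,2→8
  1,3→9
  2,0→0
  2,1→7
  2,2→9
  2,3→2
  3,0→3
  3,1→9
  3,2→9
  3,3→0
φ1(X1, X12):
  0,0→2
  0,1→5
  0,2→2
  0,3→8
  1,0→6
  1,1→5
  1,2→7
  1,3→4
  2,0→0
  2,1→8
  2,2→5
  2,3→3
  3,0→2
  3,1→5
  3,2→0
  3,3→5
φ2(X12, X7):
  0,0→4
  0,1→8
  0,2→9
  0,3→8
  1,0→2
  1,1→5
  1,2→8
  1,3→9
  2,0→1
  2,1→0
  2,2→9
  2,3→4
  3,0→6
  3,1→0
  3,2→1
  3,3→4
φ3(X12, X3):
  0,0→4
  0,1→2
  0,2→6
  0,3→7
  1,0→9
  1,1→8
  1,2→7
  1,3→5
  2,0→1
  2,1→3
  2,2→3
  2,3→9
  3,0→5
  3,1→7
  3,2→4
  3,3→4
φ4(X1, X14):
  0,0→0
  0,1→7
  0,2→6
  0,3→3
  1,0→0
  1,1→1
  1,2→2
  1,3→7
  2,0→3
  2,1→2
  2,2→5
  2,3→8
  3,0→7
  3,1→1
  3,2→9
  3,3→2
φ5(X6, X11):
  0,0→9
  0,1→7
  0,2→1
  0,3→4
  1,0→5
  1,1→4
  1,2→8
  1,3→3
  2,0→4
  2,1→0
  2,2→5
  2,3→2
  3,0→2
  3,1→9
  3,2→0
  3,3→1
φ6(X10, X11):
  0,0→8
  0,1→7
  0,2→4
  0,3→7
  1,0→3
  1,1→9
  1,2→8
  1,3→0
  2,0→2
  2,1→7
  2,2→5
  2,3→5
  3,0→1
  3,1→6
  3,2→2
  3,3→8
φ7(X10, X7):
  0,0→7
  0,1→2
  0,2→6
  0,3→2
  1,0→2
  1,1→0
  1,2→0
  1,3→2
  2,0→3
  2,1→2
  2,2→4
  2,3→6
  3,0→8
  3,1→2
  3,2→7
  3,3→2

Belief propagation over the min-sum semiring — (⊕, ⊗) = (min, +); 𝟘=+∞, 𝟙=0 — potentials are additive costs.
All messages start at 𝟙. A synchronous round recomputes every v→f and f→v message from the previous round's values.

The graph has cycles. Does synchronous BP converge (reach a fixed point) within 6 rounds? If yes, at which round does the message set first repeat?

NOT CONVERGED within 6 rounds

init: all messages = 𝟙 over 4 values
r1 m[φ0→X6] = [1, 2, 0, 0]
r1 m[φ0→X12] = [0, 2, 8, 0]
r1 m[φ1→X1] = [2, 4, 0, 0]
r1 m[φ1→X12] = [0, 5, 0, 3]
r1 m[φ2→X12] = [4, 2, 0, 0]
r1 m[φ2→X7] = [1, 0, 1, 4]
r1 m[φ3→X12] = [2, 5, 1, 4]
r1 m[φ3→X3] = [1, 2, 3, 4]
r1 m[φ4→X1] = [0, 0, 2, 1]
r1 m[φ4→X14] = [0, 1, 2, 2]
r1 m[φ5→X6] = [1, 3, 0, 0]
r1 m[φ5→X11] = [2, 0, 0, 1]
r1 m[φ6→X10] = [4, 0, 2, 1]
r1 m[φ6→X11] = [1, 6, 2, 0]
r1 m[φ7→X10] = [2, 0, 2, 2]
r1 m[φ7→X7] = [2, 0, 0, 2]
r1 m[X6→φ0] = [0, 0, 0, 0]
r1 m[X6→φ5] = [0, 0, 0, 0]
r1 m[X10→φ6] = [0, 0, 0, 0]
r1 m[X10→φ7] = [0, 0, 0, 0]
r1 m[X1→φ1] = [0, 0, 0, 0]
r1 m[X1→φ4] = [0, 0, 0, 0]
r1 m[X14→φ4] = [0, 0, 0, 0]
r1 m[X12→φ0] = [0, 0, 0, 0]
r1 m[X12→φ1] = [0, 0, 0, 0]
r1 m[X12→φ2] = [0, 0, 0, 0]
r1 m[X12→φ3] = [0, 0, 0, 0]
r1 m[X7→φ2] = [0, 0, 0, 0]
r1 m[X7→φ7] = [0, 0, 0, 0]
r1 m[X3→φ3] = [0, 0, 0, 0]
r1 m[X11→φ5] = [0, 0, 0, 0]
r1 m[X11→φ6] = [0, 0, 0, 0]
r2 m[φ0→X6] = [1, 2, 0, 0]
r2 m[φ0→X12] = [0, 2, 8, 0]
r2 m[φ1→X1] = [2, 4, 0, 0]
r2 m[φ1→X12] = [0, 5, 0, 3]
r2 m[φ2→X12] = [4, 2, 0, 0]
r2 m[φ2→X7] = [1, 0, 1, 4]
r2 m[φ3→X12] = [2, 5, 1, 4]
r2 m[φ3→X3] = [1, 2, 3, 4]
r2 m[φ4→X1] = [0, 0, 2, 1]
r2 m[φ4→X14] = [0, 1, 2, 2]
r2 m[φ5→X6] = [1, 3, 0, 0]
r2 m[φ5→X11] = [2, 0, 0, 1]
r2 m[φ6→X10] = [4, 0, 2, 1]
r2 m[φ6→X11] = [1, 6, 2, 0]
r2 m[φ7→X10] = [2, 0, 2, 2]
r2 m[φ7→X7] = [2, 0, 0, 2]
r2 m[X6→φ0] = [1, 3, 0, 0]
r2 m[X6→φ5] = [1, 2, 0, 0]
r2 m[X10→φ6] = [2, 0, 2, 2]
r2 m[X10→φ7] = [4, 0, 2, 1]
r2 m[X1→φ1] = [0, 0, 2, 1]
r2 m[X1→φ4] = [2, 4, 0, 0]
r2 m[X14→φ4] = [0, 0, 0, 0]
r2 m[X12→φ0] = [6, 12, 1, 7]
r2 m[X12→φ1] = [6, 9, 9, 4]
r2 m[X12→φ2] = [2, 12, 9, 7]
r2 m[X12→φ3] = [4, 9, 8, 3]
r2 m[X7→φ2] = [2, 0, 0, 2]
r2 m[X7→φ7] = [1, 0, 1, 4]
r2 m[X3→φ3] = [0, 0, 0, 0]
r2 m[X11→φ5] = [1, 6, 2, 0]
r2 m[X11→φ6] = [2, 0, 0, 1]
r3 m[φ0→X6] = [7, 9, 6, 7]
r3 m[φ0→X12] = [0, 5, 9, 0]
r3 m[φ1→X1] = [8, 8, 6, 8]
r3 m[φ1→X12] = [2, 5, 1, 4]
r3 m[φ2→X12] = [6, 4, 0, 0]
r3 m[φ2→X7] = [6, 7, 8, 10]
r3 m[φ3→X12] = [2, 5, 1, 4]
r3 m[φ3→X3] = [8, 6, 7, 7]
r3 m[φ4→X1] = [0, 0, 2, 1]
r3 m[φ4→X14] = [2, 1, 5, 2]
r3 m[φ5→X6] = [3, 3, 2, 1]
r3 m[φ5→X11] = [2, 0, 0, 1]
r3 m[φ6→X10] = [4, 1, 4, 2]
r3 m[φ6→X11] = [3, 8, 4, 0]
r3 m[φ7→X10] = [2, 0, 2, 2]
r3 m[φ7→X7] = [2, 0, 0, 2]
r3 m[X6→φ0] = [1, 3, 0, 0]
r3 m[X6→φ5] = [1, 2, 0, 0]
r3 m[X10→φ6] = [2, 0, 2, 2]
r3 m[X10→φ7] = [4, 0, 2, 1]
r3 m[X1→φ1] = [0, 0, 2, 1]
r3 m[X1→φ4] = [2, 4, 0, 0]
r3 m[X14→φ4] = [0, 0, 0, 0]
r3 m[X12→φ0] = [6, 12, 1, 7]
r3 m[X12→φ1] = [6, 9, 9, 4]
r3 m[X12→φ2] = [2, 12, 9, 7]
r3 m[X12→φ3] = [4, 9, 8, 3]
r3 m[X7→φ2] = [2, 0, 0, 2]
r3 m[X7→φ7] = [1, 0, 1, 4]
r3 m[X3→φ3] = [0, 0, 0, 0]
r3 m[X11→φ5] = [1, 6, 2, 0]
r3 m[X11→φ6] = [2, 0, 0, 1]
r4 m[φ0→X6] = [7, 9, 6, 7]
r4 m[φ0→X12] = [0, 5, 9, 0]
r4 m[φ1→X1] = [8, 8, 6, 8]
r4 m[φ1→X12] = [2, 5, 1, 4]
r4 m[φ2→X12] = [6, 4, 0, 0]
r4 m[φ2→X7] = [6, 7, 8, 10]
r4 m[φ3→X12] = [2, 5, 1, 4]
r4 m[φ3→X3] = [8, 6, 7, 7]
r4 m[φ4→X1] = [0, 0, 2, 1]
r4 m[φ4→X14] = [2, 1, 5, 2]
r4 m[φ5→X6] = [3, 3, 2, 1]
r4 m[φ5→X11] = [2, 0, 0, 1]
r4 m[φ6→X10] = [4, 1, 4, 2]
r4 m[φ6→X11] = [3, 8, 4, 0]
r4 m[φ7→X10] = [2, 0, 2, 2]
r4 m[φ7→X7] = [2, 0, 0, 2]
r4 m[X6→φ0] = [3, 3, 2, 1]
r4 m[X6→φ5] = [7, 9, 6, 7]
r4 m[X10→φ6] = [2, 0, 2, 2]
r4 m[X10→φ7] = [4, 1, 4, 2]
r4 m[X1→φ1] = [0, 0, 2, 1]
r4 m[X1→φ4] = [8, 8, 6, 8]
r4 m[X14→φ4] = [0, 0, 0, 0]
r4 m[X12→φ0] = [10, 14, 2, 8]
r4 m[X12→φ1] = [8, 14, 10, 4]
r4 m[X12→φ2] = [4, 15, 11, 8]
r4 m[X12→φ3] = [8, 14, 10, 4]
r4 m[X7→φ2] = [2, 0, 0, 2]
r4 m[X7→φ7] = [6, 7, 8, 10]
r4 m[X3→φ3] = [0, 0, 0, 0]
r4 m[X11→φ5] = [3, 8, 4, 0]
r4 m[X11→φ6] = [2, 0, 0, 1]
r5 m[φ0→X6] = [11, 10, 10, 8]
r5 m[φ0→X12] = [2, 5, 10, 1]
r5 m[φ1→X1] = [10, 8, 7, 9]
r5 m[φ1→X12] = [2, 5, 1, 4]
r5 m[φ2→X12] = [6, 4, 0, 0]
r5 m[φ2→X7] = [8, 8, 9, 12]
r5 m[φ3→X12] = [2, 5, 1, 4]
r5 m[φ3→X3] = [9, 10, 8, 8]
r5 m[φ4→X1] = [0, 0, 2, 1]
r5 m[φ4→X14] = [8, 8, 10, 10]
r5 m[φ5→X6] = [4, 3, 2, 1]
r5 m[φ5→X11] = [9, 6, 7, 8]
r5 m[φ6→X10] = [4, 1, 4, 2]
r5 m[φ6→X11] = [3, 8, 4, 0]
r5 m[φ7→X10] = [9, 7, 9, 9]
r5 m[φ7→X7] = [3, 1, 1, 3]
r5 m[X6→φ0] = [3, 3, 2, 1]
r5 m[X6→φ5] = [7, 9, 6, 7]
r5 m[X10→φ6] = [2, 0, 2, 2]
r5 m[X10→φ7] = [4, 1, 4, 2]
r5 m[X1→φ1] = [0, 0, 2, 1]
r5 m[X1→φ4] = [8, 8, 6, 8]
r5 m[X14→φ4] = [0, 0, 0, 0]
r5 m[X12→φ0] = [10, 14, 2, 8]
r5 m[X12→φ1] = [8, 14, 10, 4]
r5 m[X12→φ2] = [4, 15, 11, 8]
r5 m[X12→φ3] = [8, 14, 10, 4]
r5 m[X7→φ2] = [2, 0, 0, 2]
r5 m[X7→φ7] = [6, 7, 8, 10]
r5 m[X3→φ3] = [0, 0, 0, 0]
r5 m[X11→φ5] = [3, 8, 4, 0]
r5 m[X11→φ6] = [2, 0, 0, 1]
r6 m[φ0→X6] = [11, 10, 10, 8]
r6 m[φ0→X12] = [2, 5, 10, 1]
r6 m[φ1→X1] = [10, 8, 7, 9]
r6 m[φ1→X12] = [2, 5, 1, 4]
r6 m[φ2→X12] = [6, 4, 0, 0]
r6 m[φ2→X7] = [8, 8, 9, 12]
r6 m[φ3→X12] = [2, 5, 1, 4]
r6 m[φ3→X3] = [9, 10, 8, 8]
r6 m[φ4→X1] = [0, 0, 2, 1]
r6 m[φ4→X14] = [8, 8, 10, 10]
r6 m[φ5→X6] = [4, 3, 2, 1]
r6 m[φ5→X11] = [9, 6, 7, 8]
r6 m[φ6→X10] = [4, 1, 4, 2]
r6 m[φ6→X11] = [3, 8, 4, 0]
r6 m[φ7→X10] = [9, 7, 9, 9]
r6 m[φ7→X7] = [3, 1, 1, 3]
r6 m[X6→φ0] = [4, 3, 2, 1]
r6 m[X6→φ5] = [11, 10, 10, 8]
r6 m[X10→φ6] = [9, 7, 9, 9]
r6 m[X10→φ7] = [4, 1, 4, 2]
r6 m[X1→φ1] = [0, 0, 2, 1]
r6 m[X1→φ4] = [10, 8, 7, 9]
r6 m[X14→φ4] = [0, 0, 0, 0]
r6 m[X12→φ0] = [10, 14, 2, 8]
r6 m[X12→φ1] = [10, 14, 11, 5]
r6 m[X12→φ2] = [6, 15, 12, 9]
r6 m[X12→φ3] = [10, 14, 11, 5]
r6 m[X7→φ2] = [3, 1, 1, 3]
r6 m[X7→φ7] = [8, 8, 9, 12]
r6 m[X3→φ3] = [0, 0, 0, 0]
r6 m[X11→φ5] = [3, 8, 4, 0]
r6 m[X11→φ6] = [9, 6, 7, 8]
no fixed point within 6 rounds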